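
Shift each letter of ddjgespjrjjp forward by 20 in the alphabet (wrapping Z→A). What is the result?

d(3): 3+20=23 → x
d(3): 3+20=23 → x
j(9): 9+20=29≡3 → d
g(6): 6+20=26≡0 → a
e(4): 4+20=24 → y
s(18): 18+20=38≡12 → m
p(15): 15+20=35≡9 → j
j(9): 9+20=29≡3 → d
r(17): 17+20=37≡11 → l
j(9): 9+20=29≡3 → d
j(9): 9+20=29≡3 → d
p(15): 15+20=35≡9 → j

xxdaymjdlddj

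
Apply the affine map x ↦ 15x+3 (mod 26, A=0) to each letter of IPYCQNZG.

I(8): 15·8+3=123≡19 → T
P(15): 15·15+3=228≡20 → U
Y(24): 15·24+3=363≡25 → Z
C(2): 15·2+3=33≡7 → H
Q(16): 15·16+3=243≡9 → J
N(13): 15·13+3=198≡16 → Q
Z(25): 15·25+3=378≡14 → O
G(6): 15·6+3=93≡15 → P

TUZHJQOP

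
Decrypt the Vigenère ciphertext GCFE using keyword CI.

Repeat the key across the ciphertext: CICI
G(6)−C(2): 4 → E
C(2)−I(8): -6≡20 → U
F(5)−C(2): 3 → D
E(4)−I(8): -4≡22 → W

EUDW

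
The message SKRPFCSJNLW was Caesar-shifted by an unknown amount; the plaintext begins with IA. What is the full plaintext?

From the crib: S(18)−I(8)=10, so the shift is 10.
Subtract 10 from each ciphertext letter:
S(18): 18−10=8 → I
K(10): 10−10=0 → A
R(17): 17−10=7 → H
P(15): 15−10=5 → F
F(5): 5−10=-5≡21 → V
C(2): 2−10=-8≡18 → S
S(18): 18−10=8 → I
J(9): 9−10=-1≡25 → Z
N(13): 13−10=3 → D
L(11): 11−10=1 → B
W(22): 22−10=12 → M

IAHFVSIZDBM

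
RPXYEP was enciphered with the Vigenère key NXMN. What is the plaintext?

Repeat the key across the ciphertext: NXMNNX
R(17)−N(13): 4 → E
P(15)−X(23): -8≡18 → S
X(23)−M(12): 11 → L
Y(24)−N(13): 11 → L
E(4)−N(13): -9≡17 → R
P(15)−X(23): -8≡18 → S

ESLLRS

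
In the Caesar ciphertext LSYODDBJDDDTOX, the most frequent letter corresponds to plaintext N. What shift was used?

16

The most frequent ciphertext letter is D (appears 5 times).
D is position 3; N is position 13.
Shift = -10≡16.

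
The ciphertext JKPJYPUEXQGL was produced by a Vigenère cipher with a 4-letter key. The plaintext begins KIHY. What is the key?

Subtract each crib letter from the matching ciphertext letter (mod 26):
J(9)−K(10)=-1≡25 → Z
K(10)−I(8)=2 → C
P(15)−H(7)=8 → I
J(9)−Y(24)=-15≡11 → L

ZCIL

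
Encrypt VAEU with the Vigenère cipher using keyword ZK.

UKDE

Repeat the key across the message: ZKZK
V(21)+Z(25): 46≡20 → U
A(0)+K(10): 10 → K
E(4)+Z(25): 29≡3 → D
U(20)+K(10): 30≡4 → E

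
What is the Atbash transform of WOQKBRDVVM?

DLJPYIWEEN

W(22) → D(3)
O(14) → L(11)
Q(16) → J(9)
K(10) → P(15)
B(1) → Y(24)
R(17) → I(8)
D(3) → W(22)
V(21) → E(4)
V(21) → E(4)
M(12) → N(13)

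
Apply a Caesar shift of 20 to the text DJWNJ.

D(3): 3+20=23 → X
J(9): 9+20=29≡3 → D
W(22): 22+20=42≡16 → Q
N(13): 13+20=33≡7 → H
J(9): 9+20=29≡3 → D

XDQHD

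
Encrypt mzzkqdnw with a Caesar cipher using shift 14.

m(12): 12+14=26≡0 → a
z(25): 25+14=39≡13 → n
z(25): 25+14=39≡13 → n
k(10): 10+14=24 → y
q(16): 16+14=30≡4 → e
d(3): 3+14=17 → r
n(13): 13+14=27≡1 → b
w(22): 22+14=36≡10 → k

annyerbk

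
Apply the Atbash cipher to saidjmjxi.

hzrwqnqcr

s(18) → h(7)
a(0) → z(25)
i(8) → r(17)
d(3) → w(22)
j(9) → q(16)
m(12) → n(13)
j(9) → q(16)
x(23) → c(2)
i(8) → r(17)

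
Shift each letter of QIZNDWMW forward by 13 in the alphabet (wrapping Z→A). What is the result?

DVMAQJZJ

Q(16): 16+13=29≡3 → D
I(8): 8+13=21 → V
Z(25): 25+13=38≡12 → M
N(13): 13+13=26≡0 → A
D(3): 3+13=16 → Q
W(22): 22+13=35≡9 → J
M(12): 12+13=25 → Z
W(22): 22+13=35≡9 → J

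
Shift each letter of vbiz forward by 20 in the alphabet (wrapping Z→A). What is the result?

v(21): 21+20=41≡15 → p
b(1): 1+20=21 → v
i(8): 8+20=28≡2 → c
z(25): 25+20=45≡19 → t

pvct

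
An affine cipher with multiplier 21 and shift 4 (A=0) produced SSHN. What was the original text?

SSPT

The inverse of 21 mod 26 is 5, since 21·5=105≡1. Apply D(y)=5·(y−4) mod 26:
S(18): 5·(18−4)=70≡18 → S
S(18): 5·(18−4)=70≡18 → S
H(7): 5·(7−4)=15 → P
N(13): 5·(13−4)=45≡19 → T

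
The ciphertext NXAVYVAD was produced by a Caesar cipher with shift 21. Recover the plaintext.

SCFADAFI

N(13): 13−21=-8≡18 → S
X(23): 23−21=2 → C
A(0): 0−21=-21≡5 → F
V(21): 21−21=0 → A
Y(24): 24−21=3 → D
V(21): 21−21=0 → A
A(0): 0−21=-21≡5 → F
D(3): 3−21=-18≡8 → I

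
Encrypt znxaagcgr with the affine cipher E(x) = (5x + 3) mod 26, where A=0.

yqoddhnhk

z(25): 5·25+3=128≡24 → y
n(13): 5·13+3=68≡16 → q
x(23): 5·23+3=118≡14 → o
a(0): 5·0+3=3 → d
a(0): 5·0+3=3 → d
g(6): 5·6+3=33≡7 → h
c(2): 5·2+3=13 → n
g(6): 5·6+3=33≡7 → h
r(17): 5·17+3=88≡10 → k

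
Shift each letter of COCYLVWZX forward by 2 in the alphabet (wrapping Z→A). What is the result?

C(2): 2+2=4 → E
O(14): 14+2=16 → Q
C(2): 2+2=4 → E
Y(24): 24+2=26≡0 → A
L(11): 11+2=13 → N
V(21): 21+2=23 → X
W(22): 22+2=24 → Y
Z(25): 25+2=27≡1 → B
X(23): 23+2=25 → Z

EQEANXYBZ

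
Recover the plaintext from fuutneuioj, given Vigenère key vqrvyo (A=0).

kedypqzsxo

Repeat the key across the ciphertext: vqrvyovqrv
f(5)−v(21): -16≡10 → k
u(20)−q(16): 4 → e
u(20)−r(17): 3 → d
t(19)−v(21): -2≡24 → y
n(13)−y(24): -11≡15 → p
e(4)−o(14): -10≡16 → q
u(20)−v(21): -1≡25 → z
i(8)−q(16): -8≡18 → s
o(14)−r(17): -3≡23 → x
j(9)−v(21): -12≡14 → o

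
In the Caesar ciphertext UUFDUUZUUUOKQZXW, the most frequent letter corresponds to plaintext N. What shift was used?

7

The most frequent ciphertext letter is U (appears 7 times).
U is position 20; N is position 13.
Shift = 7.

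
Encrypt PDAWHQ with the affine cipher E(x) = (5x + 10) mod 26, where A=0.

P(15): 5·15+10=85≡7 → H
D(3): 5·3+10=25 → Z
A(0): 5·0+10=10 → K
W(22): 5·22+10=120≡16 → Q
H(7): 5·7+10=45≡19 → T
Q(16): 5·16+10=90≡12 → M

HZKQTM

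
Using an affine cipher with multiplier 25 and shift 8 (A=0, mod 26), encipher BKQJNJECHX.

HYSZVZEGBL

B(1): 25·1+8=33≡7 → H
K(10): 25·10+8=258≡24 → Y
Q(16): 25·16+8=408≡18 → S
J(9): 25·9+8=233≡25 → Z
N(13): 25·13+8=333≡21 → V
J(9): 25·9+8=233≡25 → Z
E(4): 25·4+8=108≡4 → E
C(2): 25·2+8=58≡6 → G
H(7): 25·7+8=183≡1 → B
X(23): 25·23+8=583≡11 → L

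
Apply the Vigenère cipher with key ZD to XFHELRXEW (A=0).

WIGHKUWHV

Repeat the key across the message: ZDZDZDZDZ
X(23)+Z(25): 48≡22 → W
F(5)+D(3): 8 → I
H(7)+Z(25): 32≡6 → G
E(4)+D(3): 7 → H
L(11)+Z(25): 36≡10 → K
R(17)+D(3): 20 → U
X(23)+Z(25): 48≡22 → W
E(4)+D(3): 7 → H
W(22)+Z(25): 47≡21 → V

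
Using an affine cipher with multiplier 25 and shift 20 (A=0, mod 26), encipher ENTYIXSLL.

QHBWMXCJJ

E(4): 25·4+20=120≡16 → Q
N(13): 25·13+20=345≡7 → H
T(19): 25·19+20=495≡1 → B
Y(24): 25·24+20=620≡22 → W
I(8): 25·8+20=220≡12 → M
X(23): 25·23+20=595≡23 → X
S(18): 25·18+20=470≡2 → C
L(11): 25·11+20=295≡9 → J
L(11): 25·11+20=295≡9 → J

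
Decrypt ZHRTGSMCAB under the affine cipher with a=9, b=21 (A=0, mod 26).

MKOUHRZVPS

The inverse of 9 mod 26 is 3, since 9·3=27≡1. Apply D(y)=3·(y−21) mod 26:
Z(25): 3·(25−21)=12 → M
H(7): 3·(7−21)=-42≡10 → K
R(17): 3·(17−21)=-12≡14 → O
T(19): 3·(19−21)=-6≡20 → U
G(6): 3·(6−21)=-45≡7 → H
S(18): 3·(18−21)=-9≡17 → R
M(12): 3·(12−21)=-27≡25 → Z
C(2): 3·(2−21)=-57≡21 → V
A(0): 3·(0−21)=-63≡15 → P
B(1): 3·(1−21)=-60≡18 → S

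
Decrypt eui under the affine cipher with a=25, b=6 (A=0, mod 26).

The inverse of 25 mod 26 is 25, since 25·25=625≡1. Apply D(y)=25·(y−6) mod 26:
e(4): 25·(4−6)=-50≡2 → c
u(20): 25·(20−6)=350≡12 → m
i(8): 25·(8−6)=50≡24 → y

cmy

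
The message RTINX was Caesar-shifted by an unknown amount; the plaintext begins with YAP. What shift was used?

19

From the crib: R(17)−Y(24)=-7≡19, so the shift is 19.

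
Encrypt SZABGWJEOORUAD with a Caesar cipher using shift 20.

S(18): 18+20=38≡12 → M
Z(25): 25+20=45≡19 → T
A(0): 0+20=20 → U
B(1): 1+20=21 → V
G(6): 6+20=26≡0 → A
W(22): 22+20=42≡16 → Q
J(9): 9+20=29≡3 → D
E(4): 4+20=24 → Y
O(14): 14+20=34≡8 → I
O(14): 14+20=34≡8 → I
R(17): 17+20=37≡11 → L
U(20): 20+20=40≡14 → O
A(0): 0+20=20 → U
D(3): 3+20=23 → X

MTUVAQDYIILOUX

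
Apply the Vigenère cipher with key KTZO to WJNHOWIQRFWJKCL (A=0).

GCMVYPHEBYVXUVK

Repeat the key across the message: KTZOKTZOKTZOKTZ
W(22)+K(10): 32≡6 → G
J(9)+T(19): 28≡2 → C
N(13)+Z(25): 38≡12 → M
H(7)+O(14): 21 → V
O(14)+K(10): 24 → Y
W(22)+T(19): 41≡15 → P
I(8)+Z(25): 33≡7 → H
Q(16)+O(14): 30≡4 → E
R(17)+K(10): 27≡1 → B
F(5)+T(19): 24 → Y
W(22)+Z(25): 47≡21 → V
J(9)+O(14): 23 → X
K(10)+K(10): 20 → U
C(2)+T(19): 21 → V
L(11)+Z(25): 36≡10 → K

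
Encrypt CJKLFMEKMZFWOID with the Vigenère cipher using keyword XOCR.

Repeat the key across the message: XOCRXOCRXOCRXOC
C(2)+X(23): 25 → Z
J(9)+O(14): 23 → X
K(10)+C(2): 12 → M
L(11)+R(17): 28≡2 → C
F(5)+X(23): 28≡2 → C
M(12)+O(14): 26≡0 → A
E(4)+C(2): 6 → G
K(10)+R(17): 27≡1 → B
M(12)+X(23): 35≡9 → J
Z(25)+O(14): 39≡13 → N
F(5)+C(2): 7 → H
W(22)+R(17): 39≡13 → N
O(14)+X(23): 37≡11 → L
I(8)+O(14): 22 → W
D(3)+C(2): 5 → F

ZXMCCAGBJNHNLWF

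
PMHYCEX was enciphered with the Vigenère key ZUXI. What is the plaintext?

Repeat the key across the ciphertext: ZUXIZUX
P(15)−Z(25): -10≡16 → Q
M(12)−U(20): -8≡18 → S
H(7)−X(23): -16≡10 → K
Y(24)−I(8): 16 → Q
C(2)−Z(25): -23≡3 → D
E(4)−U(20): -16≡10 → K
X(23)−X(23): 0 → A

QSKQDKA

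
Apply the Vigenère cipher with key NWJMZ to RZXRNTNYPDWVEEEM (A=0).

Repeat the key across the message: NWJMZNWJMZNWJMZN
R(17)+N(13): 30≡4 → E
Z(25)+W(22): 47≡21 → V
X(23)+J(9): 32≡6 → G
R(17)+M(12): 29≡3 → D
N(13)+Z(25): 38≡12 → M
T(19)+N(13): 32≡6 → G
N(13)+W(22): 35≡9 → J
Y(24)+J(9): 33≡7 → H
P(15)+M(12): 27≡1 → B
D(3)+Z(25): 28≡2 → C
W(22)+N(13): 35≡9 → J
V(21)+W(22): 43≡17 → R
E(4)+J(9): 13 → N
E(4)+M(12): 16 → Q
E(4)+Z(25): 29≡3 → D
M(12)+N(13): 25 → Z

EVGDMGJHBCJRNQDZ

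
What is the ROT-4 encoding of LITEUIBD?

L(11): 11+4=15 → P
I(8): 8+4=12 → M
T(19): 19+4=23 → X
E(4): 4+4=8 → I
U(20): 20+4=24 → Y
I(8): 8+4=12 → M
B(1): 1+4=5 → F
D(3): 3+4=7 → H

PMXIYMFH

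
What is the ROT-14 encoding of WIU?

W(22): 22+14=36≡10 → K
I(8): 8+14=22 → W
U(20): 20+14=34≡8 → I

KWI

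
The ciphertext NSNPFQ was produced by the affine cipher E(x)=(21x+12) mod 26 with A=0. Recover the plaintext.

FEFPRU

The inverse of 21 mod 26 is 5, since 21·5=105≡1. Apply D(y)=5·(y−12) mod 26:
N(13): 5·(13−12)=5 → F
S(18): 5·(18−12)=30≡4 → E
N(13): 5·(13−12)=5 → F
P(15): 5·(15−12)=15 → P
F(5): 5·(5−12)=-35≡17 → R
Q(16): 5·(16−12)=20 → U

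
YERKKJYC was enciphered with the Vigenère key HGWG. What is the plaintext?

RYVEDDCW

Repeat the key across the ciphertext: HGWGHGWG
Y(24)−H(7): 17 → R
E(4)−G(6): -2≡24 → Y
R(17)−W(22): -5≡21 → V
K(10)−G(6): 4 → E
K(10)−H(7): 3 → D
J(9)−G(6): 3 → D
Y(24)−W(22): 2 → C
C(2)−G(6): -4≡22 → W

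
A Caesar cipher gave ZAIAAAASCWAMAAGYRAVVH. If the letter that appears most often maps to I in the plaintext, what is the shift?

18

The most frequent ciphertext letter is A (appears 9 times).
A is position 0; I is position 8.
Shift = -8≡18.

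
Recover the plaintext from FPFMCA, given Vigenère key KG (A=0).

VJVGSU

Repeat the key across the ciphertext: KGKGKG
F(5)−K(10): -5≡21 → V
P(15)−G(6): 9 → J
F(5)−K(10): -5≡21 → V
M(12)−G(6): 6 → G
C(2)−K(10): -8≡18 → S
A(0)−G(6): -6≡20 → U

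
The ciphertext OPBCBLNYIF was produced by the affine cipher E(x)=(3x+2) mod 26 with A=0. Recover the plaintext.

The inverse of 3 mod 26 is 9, since 3·9=27≡1. Apply D(y)=9·(y−2) mod 26:
O(14): 9·(14−2)=108≡4 → E
P(15): 9·(15−2)=117≡13 → N
B(1): 9·(1−2)=-9≡17 → R
C(2): 9·(2−2)=0 → A
B(1): 9·(1−2)=-9≡17 → R
L(11): 9·(11−2)=81≡3 → D
N(13): 9·(13−2)=99≡21 → V
Y(24): 9·(24−2)=198≡16 → Q
I(8): 9·(8−2)=54≡2 → C
F(5): 9·(5−2)=27≡1 → B

ENRARDVQCB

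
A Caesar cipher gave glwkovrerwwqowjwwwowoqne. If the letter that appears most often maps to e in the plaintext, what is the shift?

The most frequent ciphertext letter is w (appears 8 times).
w is position 22; e is position 4.
Shift = 18.

18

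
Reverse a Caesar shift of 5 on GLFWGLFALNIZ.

BGARBGAVGIDU

G(6): 6−5=1 → B
L(11): 11−5=6 → G
F(5): 5−5=0 → A
W(22): 22−5=17 → R
G(6): 6−5=1 → B
L(11): 11−5=6 → G
F(5): 5−5=0 → A
A(0): 0−5=-5≡21 → V
L(11): 11−5=6 → G
N(13): 13−5=8 → I
I(8): 8−5=3 → D
Z(25): 25−5=20 → U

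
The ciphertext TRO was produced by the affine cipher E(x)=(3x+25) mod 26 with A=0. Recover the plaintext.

YGF

The inverse of 3 mod 26 is 9, since 3·9=27≡1. Apply D(y)=9·(y−25) mod 26:
T(19): 9·(19−25)=-54≡24 → Y
R(17): 9·(17−25)=-72≡6 → G
O(14): 9·(14−25)=-99≡5 → F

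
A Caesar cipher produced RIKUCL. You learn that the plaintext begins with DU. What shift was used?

From the crib: R(17)−D(3)=14, so the shift is 14.

14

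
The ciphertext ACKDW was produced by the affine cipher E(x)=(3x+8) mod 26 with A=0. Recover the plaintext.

GYSHW

The inverse of 3 mod 26 is 9, since 3·9=27≡1. Apply D(y)=9·(y−8) mod 26:
A(0): 9·(0−8)=-72≡6 → G
C(2): 9·(2−8)=-54≡24 → Y
K(10): 9·(10−8)=18 → S
D(3): 9·(3−8)=-45≡7 → H
W(22): 9·(22−8)=126≡22 → W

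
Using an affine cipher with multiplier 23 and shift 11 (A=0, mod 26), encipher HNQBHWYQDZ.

H(7): 23·7+11=172≡16 → Q
N(13): 23·13+11=310≡24 → Y
Q(16): 23·16+11=379≡15 → P
B(1): 23·1+11=34≡8 → I
H(7): 23·7+11=172≡16 → Q
W(22): 23·22+11=517≡23 → X
Y(24): 23·24+11=563≡17 → R
Q(16): 23·16+11=379≡15 → P
D(3): 23·3+11=80≡2 → C
Z(25): 23·25+11=586≡14 → O

QYPIQXRPCO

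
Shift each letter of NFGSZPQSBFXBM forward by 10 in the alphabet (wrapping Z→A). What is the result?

N(13): 13+10=23 → X
F(5): 5+10=15 → P
G(6): 6+10=16 → Q
S(18): 18+10=28≡2 → C
Z(25): 25+10=35≡9 → J
P(15): 15+10=25 → Z
Q(16): 16+10=26≡0 → A
S(18): 18+10=28≡2 → C
B(1): 1+10=11 → L
F(5): 5+10=15 → P
X(23): 23+10=33≡7 → H
B(1): 1+10=11 → L
M(12): 12+10=22 → W

XPQCJZACLPHLW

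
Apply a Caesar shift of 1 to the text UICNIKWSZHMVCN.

VJDOJLXTAINWDO

U(20): 20+1=21 → V
I(8): 8+1=9 → J
C(2): 2+1=3 → D
N(13): 13+1=14 → O
I(8): 8+1=9 → J
K(10): 10+1=11 → L
W(22): 22+1=23 → X
S(18): 18+1=19 → T
Z(25): 25+1=26≡0 → A
H(7): 7+1=8 → I
M(12): 12+1=13 → N
V(21): 21+1=22 → W
C(2): 2+1=3 → D
N(13): 13+1=14 → O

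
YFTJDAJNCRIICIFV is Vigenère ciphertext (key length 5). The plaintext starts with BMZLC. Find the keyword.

XTUYB

Subtract each crib letter from the matching ciphertext letter (mod 26):
Y(24)−B(1)=23 → X
F(5)−M(12)=-7≡19 → T
T(19)−Z(25)=-6≡20 → U
J(9)−L(11)=-2≡24 → Y
D(3)−C(2)=1 → B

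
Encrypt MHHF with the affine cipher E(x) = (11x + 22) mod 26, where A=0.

M(12): 11·12+22=154≡24 → Y
H(7): 11·7+22=99≡21 → V
H(7): 11·7+22=99≡21 → V
F(5): 11·5+22=77≡25 → Z

YVVZ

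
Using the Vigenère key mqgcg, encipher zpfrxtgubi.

lfltdfwado

Repeat the key across the message: mqgcgmqgcg
z(25)+m(12): 37≡11 → l
p(15)+q(16): 31≡5 → f
f(5)+g(6): 11 → l
r(17)+c(2): 19 → t
x(23)+g(6): 29≡3 → d
t(19)+m(12): 31≡5 → f
g(6)+q(16): 22 → w
u(20)+g(6): 26≡0 → a
b(1)+c(2): 3 → d
i(8)+g(6): 14 → o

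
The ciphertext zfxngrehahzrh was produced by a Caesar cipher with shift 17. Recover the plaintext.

z(25): 25−17=8 → i
f(5): 5−17=-12≡14 → o
x(23): 23−17=6 → g
n(13): 13−17=-4≡22 → w
g(6): 6−17=-11≡15 → p
r(17): 17−17=0 → a
e(4): 4−17=-13≡13 → n
h(7): 7−17=-10≡16 → q
a(0): 0−17=-17≡9 → j
h(7): 7−17=-10≡16 → q
z(25): 25−17=8 → i
r(17): 17−17=0 → a
h(7): 7−17=-10≡16 → q

iogwpanqjqiaq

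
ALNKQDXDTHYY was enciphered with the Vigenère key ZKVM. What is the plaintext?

Repeat the key across the ciphertext: ZKVMZKVMZKVM
A(0)−Z(25): -25≡1 → B
L(11)−K(10): 1 → B
N(13)−V(21): -8≡18 → S
K(10)−M(12): -2≡24 → Y
Q(16)−Z(25): -9≡17 → R
D(3)−K(10): -7≡19 → T
X(23)−V(21): 2 → C
D(3)−M(12): -9≡17 → R
T(19)−Z(25): -6≡20 → U
H(7)−K(10): -3≡23 → X
Y(24)−V(21): 3 → D
Y(24)−M(12): 12 → M

BBSYRTCRUXDM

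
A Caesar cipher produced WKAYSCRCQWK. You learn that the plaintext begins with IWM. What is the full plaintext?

IWMKEODOCIW

From the crib: W(22)−I(8)=14, so the shift is 14.
Subtract 14 from each ciphertext letter:
W(22): 22−14=8 → I
K(10): 10−14=-4≡22 → W
A(0): 0−14=-14≡12 → M
Y(24): 24−14=10 → K
S(18): 18−14=4 → E
C(2): 2−14=-12≡14 → O
R(17): 17−14=3 → D
C(2): 2−14=-12≡14 → O
Q(16): 16−14=2 → C
W(22): 22−14=8 → I
K(10): 10−14=-4≡22 → W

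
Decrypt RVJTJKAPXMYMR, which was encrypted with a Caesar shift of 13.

EIWGWXNCKZLZE

R(17): 17−13=4 → E
V(21): 21−13=8 → I
J(9): 9−13=-4≡22 → W
T(19): 19−13=6 → G
J(9): 9−13=-4≡22 → W
K(10): 10−13=-3≡23 → X
A(0): 0−13=-13≡13 → N
P(15): 15−13=2 → C
X(23): 23−13=10 → K
M(12): 12−13=-1≡25 → Z
Y(24): 24−13=11 → L
M(12): 12−13=-1≡25 → Z
R(17): 17−13=4 → E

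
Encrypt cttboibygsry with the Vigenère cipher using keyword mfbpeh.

oyuqspndhhvf

Repeat the key across the message: mfbpehmfbpeh
c(2)+m(12): 14 → o
t(19)+f(5): 24 → y
t(19)+b(1): 20 → u
b(1)+p(15): 16 → q
o(14)+e(4): 18 → s
i(8)+h(7): 15 → p
b(1)+m(12): 13 → n
y(24)+f(5): 29≡3 → d
g(6)+b(1): 7 → h
s(18)+p(15): 33≡7 → h
r(17)+e(4): 21 → v
y(24)+h(7): 31≡5 → f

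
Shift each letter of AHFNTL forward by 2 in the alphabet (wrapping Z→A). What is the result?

A(0): 0+2=2 → C
H(7): 7+2=9 → J
F(5): 5+2=7 → H
N(13): 13+2=15 → P
T(19): 19+2=21 → V
L(11): 11+2=13 → N

CJHPVN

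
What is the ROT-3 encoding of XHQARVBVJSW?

X(23): 23+3=26≡0 → A
H(7): 7+3=10 → K
Q(16): 16+3=19 → T
A(0): 0+3=3 → D
R(17): 17+3=20 → U
V(21): 21+3=24 → Y
B(1): 1+3=4 → E
V(21): 21+3=24 → Y
J(9): 9+3=12 → M
S(18): 18+3=21 → V
W(22): 22+3=25 → Z

AKTDUYEYMVZ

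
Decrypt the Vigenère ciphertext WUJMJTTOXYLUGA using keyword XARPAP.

Repeat the key across the ciphertext: XARPAPXARPAPXA
W(22)−X(23): -1≡25 → Z
U(20)−A(0): 20 → U
J(9)−R(17): -8≡18 → S
M(12)−P(15): -3≡23 → X
J(9)−A(0): 9 → J
T(19)−P(15): 4 → E
T(19)−X(23): -4≡22 → W
O(14)−A(0): 14 → O
X(23)−R(17): 6 → G
Y(24)−P(15): 9 → J
L(11)−A(0): 11 → L
U(20)−P(15): 5 → F
G(6)−X(23): -17≡9 → J
A(0)−A(0): 0 → A

ZUSXJEWOGJLFJA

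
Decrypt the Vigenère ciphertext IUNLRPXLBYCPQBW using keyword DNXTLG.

FHQSGJUYEFRJNOZ

Repeat the key across the ciphertext: DNXTLGDNXTLGDNX
I(8)−D(3): 5 → F
U(20)−N(13): 7 → H
N(13)−X(23): -10≡16 → Q
L(11)−T(19): -8≡18 → S
R(17)−L(11): 6 → G
P(15)−G(6): 9 → J
X(23)−D(3): 20 → U
L(11)−N(13): -2≡24 → Y
B(1)−X(23): -22≡4 → E
Y(24)−T(19): 5 → F
C(2)−L(11): -9≡17 → R
P(15)−G(6): 9 → J
Q(16)−D(3): 13 → N
B(1)−N(13): -12≡14 → O
W(22)−X(23): -1≡25 → Z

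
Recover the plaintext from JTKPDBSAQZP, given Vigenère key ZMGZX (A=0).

KHEQGCGURCQ

Repeat the key across the ciphertext: ZMGZXZMGZXZ
J(9)−Z(25): -16≡10 → K
T(19)−M(12): 7 → H
K(10)−G(6): 4 → E
P(15)−Z(25): -10≡16 → Q
D(3)−X(23): -20≡6 → G
B(1)−Z(25): -24≡2 → C
S(18)−M(12): 6 → G
A(0)−G(6): -6≡20 → U
Q(16)−Z(25): -9≡17 → R
Z(25)−X(23): 2 → C
P(15)−Z(25): -10≡16 → Q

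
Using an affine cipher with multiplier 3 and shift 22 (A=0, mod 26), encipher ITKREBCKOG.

I(8): 3·8+22=46≡20 → U
T(19): 3·19+22=79≡1 → B
K(10): 3·10+22=52≡0 → A
R(17): 3·17+22=73≡21 → V
E(4): 3·4+22=34≡8 → I
B(1): 3·1+22=25 → Z
C(2): 3·2+22=28≡2 → C
K(10): 3·10+22=52≡0 → A
O(14): 3·14+22=64≡12 → M
G(6): 3·6+22=40≡14 → O

UBAVIZCAMO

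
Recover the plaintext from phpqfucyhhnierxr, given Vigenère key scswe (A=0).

xfxubcagldvgmvtz

Repeat the key across the ciphertext: scswescswescswes
p(15)−s(18): -3≡23 → x
h(7)−c(2): 5 → f
p(15)−s(18): -3≡23 → x
q(16)−w(22): -6≡20 → u
f(5)−e(4): 1 → b
u(20)−s(18): 2 → c
c(2)−c(2): 0 → a
y(24)−s(18): 6 → g
h(7)−w(22): -15≡11 → l
h(7)−e(4): 3 → d
n(13)−s(18): -5≡21 → v
i(8)−c(2): 6 → g
e(4)−s(18): -14≡12 → m
r(17)−w(22): -5≡21 → v
x(23)−e(4): 19 → t
r(17)−s(18): -1≡25 → z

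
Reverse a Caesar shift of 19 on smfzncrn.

ztmgujyu

s(18): 18−19=-1≡25 → z
m(12): 12−19=-7≡19 → t
f(5): 5−19=-14≡12 → m
z(25): 25−19=6 → g
n(13): 13−19=-6≡20 → u
c(2): 2−19=-17≡9 → j
r(17): 17−19=-2≡24 → y
n(13): 13−19=-6≡20 → u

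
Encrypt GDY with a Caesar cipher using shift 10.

QNI

G(6): 6+10=16 → Q
D(3): 3+10=13 → N
Y(24): 24+10=34≡8 → I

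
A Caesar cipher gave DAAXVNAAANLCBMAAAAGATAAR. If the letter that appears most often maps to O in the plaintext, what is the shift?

The most frequent ciphertext letter is A (appears 12 times).
A is position 0; O is position 14.
Shift = -14≡12.

12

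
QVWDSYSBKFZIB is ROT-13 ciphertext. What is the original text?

DIJQFLFOXSMVO

Q(16): 16−13=3 → D
V(21): 21−13=8 → I
W(22): 22−13=9 → J
D(3): 3−13=-10≡16 → Q
S(18): 18−13=5 → F
Y(24): 24−13=11 → L
S(18): 18−13=5 → F
B(1): 1−13=-12≡14 → O
K(10): 10−13=-3≡23 → X
F(5): 5−13=-8≡18 → S
Z(25): 25−13=12 → M
I(8): 8−13=-5≡21 → V
B(1): 1−13=-12≡14 → O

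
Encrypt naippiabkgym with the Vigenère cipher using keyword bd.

Repeat the key across the message: bdbdbdbdbdbd
n(13)+b(1): 14 → o
a(0)+d(3): 3 → d
i(8)+b(1): 9 → j
p(15)+d(3): 18 → s
p(15)+b(1): 16 → q
i(8)+d(3): 11 → l
a(0)+b(1): 1 → b
b(1)+d(3): 4 → e
k(10)+b(1): 11 → l
g(6)+d(3): 9 → j
y(24)+b(1): 25 → z
m(12)+d(3): 15 → p

odjsqlbeljzp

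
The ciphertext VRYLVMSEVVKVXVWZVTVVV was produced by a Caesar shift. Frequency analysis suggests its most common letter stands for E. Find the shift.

The most frequent ciphertext letter is V (appears 10 times).
V is position 21; E is position 4.
Shift = 17.

17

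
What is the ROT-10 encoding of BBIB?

B(1): 1+10=11 → L
B(1): 1+10=11 → L
I(8): 8+10=18 → S
B(1): 1+10=11 → L

LLSL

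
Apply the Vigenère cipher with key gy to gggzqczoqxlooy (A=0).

memxwafmwvrmuw

Repeat the key across the message: gygygygygygygy
g(6)+g(6): 12 → m
g(6)+y(24): 30≡4 → e
g(6)+g(6): 12 → m
z(25)+y(24): 49≡23 → x
q(16)+g(6): 22 → w
c(2)+y(24): 26≡0 → a
z(25)+g(6): 31≡5 → f
o(14)+y(24): 38≡12 → m
q(16)+g(6): 22 → w
x(23)+y(24): 47≡21 → v
l(11)+g(6): 17 → r
o(14)+y(24): 38≡12 → m
o(14)+g(6): 20 → u
y(24)+y(24): 48≡22 → w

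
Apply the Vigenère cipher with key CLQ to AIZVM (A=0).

CTPXX

Repeat the key across the message: CLQCL
A(0)+C(2): 2 → C
I(8)+L(11): 19 → T
Z(25)+Q(16): 41≡15 → P
V(21)+C(2): 23 → X
M(12)+L(11): 23 → X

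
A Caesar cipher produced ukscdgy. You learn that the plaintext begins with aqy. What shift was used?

From the crib: u(20)−a(0)=20, so the shift is 20.

20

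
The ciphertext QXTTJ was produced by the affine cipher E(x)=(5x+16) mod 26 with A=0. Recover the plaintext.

The inverse of 5 mod 26 is 21, since 5·21=105≡1. Apply D(y)=21·(y−16) mod 26:
Q(16): 21·(16−16)=0 → A
X(23): 21·(23−16)=147≡17 → R
T(19): 21·(19−16)=63≡11 → L
T(19): 21·(19−16)=63≡11 → L
J(9): 21·(9−16)=-147≡9 → J

ARLLJ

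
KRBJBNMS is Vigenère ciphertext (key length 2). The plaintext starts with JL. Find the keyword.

BG

Subtract each crib letter from the matching ciphertext letter (mod 26):
K(10)−J(9)=1 → B
R(17)−L(11)=6 → G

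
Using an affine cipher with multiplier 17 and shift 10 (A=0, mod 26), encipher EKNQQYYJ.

E(4): 17·4+10=78≡0 → A
K(10): 17·10+10=180≡24 → Y
N(13): 17·13+10=231≡23 → X
Q(16): 17·16+10=282≡22 → W
Q(16): 17·16+10=282≡22 → W
Y(24): 17·24+10=418≡2 → C
Y(24): 17·24+10=418≡2 → C
J(9): 17·9+10=163≡7 → H

AYXWWCCH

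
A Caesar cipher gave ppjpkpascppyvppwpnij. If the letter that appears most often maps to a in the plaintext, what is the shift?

The most frequent ciphertext letter is p (appears 9 times).
p is position 15; a is position 0.
Shift = 15.

15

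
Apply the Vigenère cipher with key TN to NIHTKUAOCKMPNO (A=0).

GVAGDHTBVXFCGB

Repeat the key across the message: TNTNTNTNTNTNTN
N(13)+T(19): 32≡6 → G
I(8)+N(13): 21 → V
H(7)+T(19): 26≡0 → A
T(19)+N(13): 32≡6 → G
K(10)+T(19): 29≡3 → D
U(20)+N(13): 33≡7 → H
A(0)+T(19): 19 → T
O(14)+N(13): 27≡1 → B
C(2)+T(19): 21 → V
K(10)+N(13): 23 → X
M(12)+T(19): 31≡5 → F
P(15)+N(13): 28≡2 → C
N(13)+T(19): 32≡6 → G
O(14)+N(13): 27≡1 → B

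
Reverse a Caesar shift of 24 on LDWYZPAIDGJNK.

NFYABRCKFILPM

L(11): 11−24=-13≡13 → N
D(3): 3−24=-21≡5 → F
W(22): 22−24=-2≡24 → Y
Y(24): 24−24=0 → A
Z(25): 25−24=1 → B
P(15): 15−24=-9≡17 → R
A(0): 0−24=-24≡2 → C
I(8): 8−24=-16≡10 → K
D(3): 3−24=-21≡5 → F
G(6): 6−24=-18≡8 → I
J(9): 9−24=-15≡11 → L
N(13): 13−24=-11≡15 → P
K(10): 10−24=-14≡12 → M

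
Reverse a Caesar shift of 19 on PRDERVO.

WYKLYCV

P(15): 15−19=-4≡22 → W
R(17): 17−19=-2≡24 → Y
D(3): 3−19=-16≡10 → K
E(4): 4−19=-15≡11 → L
R(17): 17−19=-2≡24 → Y
V(21): 21−19=2 → C
O(14): 14−19=-5≡21 → V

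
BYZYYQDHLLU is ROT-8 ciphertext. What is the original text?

B(1): 1−8=-7≡19 → T
Y(24): 24−8=16 → Q
Z(25): 25−8=17 → R
Y(24): 24−8=16 → Q
Y(24): 24−8=16 → Q
Q(16): 16−8=8 → I
D(3): 3−8=-5≡21 → V
H(7): 7−8=-1≡25 → Z
L(11): 11−8=3 → D
L(11): 11−8=3 → D
U(20): 20−8=12 → M

TQRQQIVZDDM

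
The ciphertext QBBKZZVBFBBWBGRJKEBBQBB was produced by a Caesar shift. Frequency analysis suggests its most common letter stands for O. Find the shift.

13

The most frequent ciphertext letter is B (appears 10 times).
B is position 1; O is position 14.
Shift = -13≡13.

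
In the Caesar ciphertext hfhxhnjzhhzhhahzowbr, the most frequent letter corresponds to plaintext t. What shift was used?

14

The most frequent ciphertext letter is h (appears 8 times).
h is position 7; t is position 19.
Shift = -12≡14.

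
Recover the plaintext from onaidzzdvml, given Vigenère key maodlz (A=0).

cnmfsandhja

Repeat the key across the ciphertext: maodlzmaodl
o(14)−m(12): 2 → c
n(13)−a(0): 13 → n
a(0)−o(14): -14≡12 → m
i(8)−d(3): 5 → f
d(3)−l(11): -8≡18 → s
z(25)−z(25): 0 → a
z(25)−m(12): 13 → n
d(3)−a(0): 3 → d
v(21)−o(14): 7 → h
m(12)−d(3): 9 → j
l(11)−l(11): 0 → a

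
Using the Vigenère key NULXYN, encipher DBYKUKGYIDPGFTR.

Repeat the key across the message: NULXYNNULXYNNUL
D(3)+N(13): 16 → Q
B(1)+U(20): 21 → V
Y(24)+L(11): 35≡9 → J
K(10)+X(23): 33≡7 → H
U(20)+Y(24): 44≡18 → S
K(10)+N(13): 23 → X
G(6)+N(13): 19 → T
Y(24)+U(20): 44≡18 → S
I(8)+L(11): 19 → T
D(3)+X(23): 26≡0 → A
P(15)+Y(24): 39≡13 → N
G(6)+N(13): 19 → T
F(5)+N(13): 18 → S
T(19)+U(20): 39≡13 → N
R(17)+L(11): 28≡2 → C

QVJHSXTSTANTSNC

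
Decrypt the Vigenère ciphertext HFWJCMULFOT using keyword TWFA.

OJRJJQPLMSO

Repeat the key across the ciphertext: TWFATWFATWF
H(7)−T(19): -12≡14 → O
F(5)−W(22): -17≡9 → J
W(22)−F(5): 17 → R
J(9)−A(0): 9 → J
C(2)−T(19): -17≡9 → J
M(12)−W(22): -10≡16 → Q
U(20)−F(5): 15 → P
L(11)−A(0): 11 → L
F(5)−T(19): -14≡12 → M
O(14)−W(22): -8≡18 → S
T(19)−F(5): 14 → O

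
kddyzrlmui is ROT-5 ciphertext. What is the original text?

fyytumghpd

k(10): 10−5=5 → f
d(3): 3−5=-2≡24 → y
d(3): 3−5=-2≡24 → y
y(24): 24−5=19 → t
z(25): 25−5=20 → u
r(17): 17−5=12 → m
l(11): 11−5=6 → g
m(12): 12−5=7 → h
u(20): 20−5=15 → p
i(8): 8−5=3 → d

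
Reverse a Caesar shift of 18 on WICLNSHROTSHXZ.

W(22): 22−18=4 → E
I(8): 8−18=-10≡16 → Q
C(2): 2−18=-16≡10 → K
L(11): 11−18=-7≡19 → T
N(13): 13−18=-5≡21 → V
S(18): 18−18=0 → A
H(7): 7−18=-11≡15 → P
R(17): 17−18=-1≡25 → Z
O(14): 14−18=-4≡22 → W
T(19): 19−18=1 → B
S(18): 18−18=0 → A
H(7): 7−18=-11≡15 → P
X(23): 23−18=5 → F
Z(25): 25−18=7 → H

EQKTVAPZWBAPFH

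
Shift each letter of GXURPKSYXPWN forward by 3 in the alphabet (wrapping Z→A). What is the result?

G(6): 6+3=9 → J
X(23): 23+3=26≡0 → A
U(20): 20+3=23 → X
R(17): 17+3=20 → U
P(15): 15+3=18 → S
K(10): 10+3=13 → N
S(18): 18+3=21 → V
Y(24): 24+3=27≡1 → B
X(23): 23+3=26≡0 → A
P(15): 15+3=18 → S
W(22): 22+3=25 → Z
N(13): 13+3=16 → Q

JAXUSNVBASZQ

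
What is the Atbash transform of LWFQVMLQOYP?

L(11) → O(14)
W(22) → D(3)
F(5) → U(20)
Q(16) → J(9)
V(21) → E(4)
M(12) → N(13)
L(11) → O(14)
Q(16) → J(9)
O(14) → L(11)
Y(24) → B(1)
P(15) → K(10)

ODUJENOJLBK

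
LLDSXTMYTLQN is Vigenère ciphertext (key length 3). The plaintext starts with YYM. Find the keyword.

Subtract each crib letter from the matching ciphertext letter (mod 26):
L(11)−Y(24)=-13≡13 → N
L(11)−Y(24)=-13≡13 → N
D(3)−M(12)=-9≡17 → R

NNR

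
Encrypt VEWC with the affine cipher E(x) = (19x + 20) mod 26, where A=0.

DSWG

V(21): 19·21+20=419≡3 → D
E(4): 19·4+20=96≡18 → S
W(22): 19·22+20=438≡22 → W
C(2): 19·2+20=58≡6 → G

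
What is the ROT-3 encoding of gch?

jfk

g(6): 6+3=9 → j
c(2): 2+3=5 → f
h(7): 7+3=10 → k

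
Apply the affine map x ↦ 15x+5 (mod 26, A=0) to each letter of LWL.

L(11): 15·11+5=170≡14 → O
W(22): 15·22+5=335≡23 → X
L(11): 15·11+5=170≡14 → O

OXO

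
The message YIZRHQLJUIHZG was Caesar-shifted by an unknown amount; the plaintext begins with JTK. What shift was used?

From the crib: Y(24)−J(9)=15, so the shift is 15.

15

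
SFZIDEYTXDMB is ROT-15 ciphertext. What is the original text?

S(18): 18−15=3 → D
F(5): 5−15=-10≡16 → Q
Z(25): 25−15=10 → K
I(8): 8−15=-7≡19 → T
D(3): 3−15=-12≡14 → O
E(4): 4−15=-11≡15 → P
Y(24): 24−15=9 → J
T(19): 19−15=4 → E
X(23): 23−15=8 → I
D(3): 3−15=-12≡14 → O
M(12): 12−15=-3≡23 → X
B(1): 1−15=-14≡12 → M

DQKTOPJEIOXM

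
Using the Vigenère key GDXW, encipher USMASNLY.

Repeat the key across the message: GDXWGDXW
U(20)+G(6): 26≡0 → A
S(18)+D(3): 21 → V
M(12)+X(23): 35≡9 → J
A(0)+W(22): 22 → W
S(18)+G(6): 24 → Y
N(13)+D(3): 16 → Q
L(11)+X(23): 34≡8 → I
Y(24)+W(22): 46≡20 → U

AVJWYQIU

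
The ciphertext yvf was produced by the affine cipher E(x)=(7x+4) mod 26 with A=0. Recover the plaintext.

ovp

The inverse of 7 mod 26 is 15, since 7·15=105≡1. Apply D(y)=15·(y−4) mod 26:
y(24): 15·(24−4)=300≡14 → o
v(21): 15·(21−4)=255≡21 → v
f(5): 15·(5−4)=15 → p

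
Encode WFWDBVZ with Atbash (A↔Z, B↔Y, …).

DUDWYEA

W(22) → D(3)
F(5) → U(20)
W(22) → D(3)
D(3) → W(22)
B(1) → Y(24)
V(21) → E(4)
Z(25) → A(0)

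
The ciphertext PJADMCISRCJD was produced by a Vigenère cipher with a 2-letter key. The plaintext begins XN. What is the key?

Subtract each crib letter from the matching ciphertext letter (mod 26):
P(15)−X(23)=-8≡18 → S
J(9)−N(13)=-4≡22 → W

SW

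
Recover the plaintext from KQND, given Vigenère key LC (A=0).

ZOCB

Repeat the key across the ciphertext: LCLC
K(10)−L(11): -1≡25 → Z
Q(16)−C(2): 14 → O
N(13)−L(11): 2 → C
D(3)−C(2): 1 → B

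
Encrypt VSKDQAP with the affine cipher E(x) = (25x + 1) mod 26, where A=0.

GJRYLBM

V(21): 25·21+1=526≡6 → G
S(18): 25·18+1=451≡9 → J
K(10): 25·10+1=251≡17 → R
D(3): 25·3+1=76≡24 → Y
Q(16): 25·16+1=401≡11 → L
A(0): 25·0+1=1 → B
P(15): 25·15+1=376≡12 → M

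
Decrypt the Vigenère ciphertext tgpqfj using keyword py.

Repeat the key across the ciphertext: pypypy
t(19)−p(15): 4 → e
g(6)−y(24): -18≡8 → i
p(15)−p(15): 0 → a
q(16)−y(24): -8≡18 → s
f(5)−p(15): -10≡16 → q
j(9)−y(24): -15≡11 → l

eiasql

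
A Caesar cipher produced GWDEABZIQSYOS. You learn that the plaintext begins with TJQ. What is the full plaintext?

From the crib: G(6)−T(19)=-13≡13, so the shift is 13.
Subtract 13 from each ciphertext letter:
G(6): 6−13=-7≡19 → T
W(22): 22−13=9 → J
D(3): 3−13=-10≡16 → Q
E(4): 4−13=-9≡17 → R
A(0): 0−13=-13≡13 → N
B(1): 1−13=-12≡14 → O
Z(25): 25−13=12 → M
I(8): 8−13=-5≡21 → V
Q(16): 16−13=3 → D
S(18): 18−13=5 → F
Y(24): 24−13=11 → L
O(14): 14−13=1 → B
S(18): 18−13=5 → F

TJQRNOMVDFLBF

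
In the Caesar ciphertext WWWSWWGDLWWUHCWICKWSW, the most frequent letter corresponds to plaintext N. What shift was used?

9

The most frequent ciphertext letter is W (appears 10 times).
W is position 22; N is position 13.
Shift = 9.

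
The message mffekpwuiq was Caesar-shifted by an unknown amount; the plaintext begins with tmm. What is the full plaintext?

tmmlrwdbpx

From the crib: m(12)−t(19)=-7≡19, so the shift is 19.
Subtract 19 from each ciphertext letter:
m(12): 12−19=-7≡19 → t
f(5): 5−19=-14≡12 → m
f(5): 5−19=-14≡12 → m
e(4): 4−19=-15≡11 → l
k(10): 10−19=-9≡17 → r
p(15): 15−19=-4≡22 → w
w(22): 22−19=3 → d
u(20): 20−19=1 → b
i(8): 8−19=-11≡15 → p
q(16): 16−19=-3≡23 → x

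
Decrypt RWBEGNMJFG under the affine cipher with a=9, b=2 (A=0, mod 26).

TIXGMHEVJM

The inverse of 9 mod 26 is 3, since 9·3=27≡1. Apply D(y)=3·(y−2) mod 26:
R(17): 3·(17−2)=45≡19 → T
W(22): 3·(22−2)=60≡8 → I
B(1): 3·(1−2)=-3≡23 → X
E(4): 3·(4−2)=6 → G
G(6): 3·(6−2)=12 → M
N(13): 3·(13−2)=33≡7 → H
M(12): 3·(12−2)=30≡4 → E
J(9): 3·(9−2)=21 → V
F(5): 3·(5−2)=9 → J
G(6): 3·(6−2)=12 → M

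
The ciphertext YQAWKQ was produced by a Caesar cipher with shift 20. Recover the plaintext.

Y(24): 24−20=4 → E
Q(16): 16−20=-4≡22 → W
A(0): 0−20=-20≡6 → G
W(22): 22−20=2 → C
K(10): 10−20=-10≡16 → Q
Q(16): 16−20=-4≡22 → W

EWGCQW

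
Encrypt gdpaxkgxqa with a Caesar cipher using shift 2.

g(6): 6+2=8 → i
d(3): 3+2=5 → f
p(15): 15+2=17 → r
a(0): 0+2=2 → c
x(23): 23+2=25 → z
k(10): 10+2=12 → m
g(6): 6+2=8 → i
x(23): 23+2=25 → z
q(16): 16+2=18 → s
a(0): 0+2=2 → c

ifrczmizsc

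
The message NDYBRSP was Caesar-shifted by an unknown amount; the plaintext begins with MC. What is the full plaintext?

MCXAQRO

From the crib: N(13)−M(12)=1, so the shift is 1.
Subtract 1 from each ciphertext letter:
N(13): 13−1=12 → M
D(3): 3−1=2 → C
Y(24): 24−1=23 → X
B(1): 1−1=0 → A
R(17): 17−1=16 → Q
S(18): 18−1=17 → R
P(15): 15−1=14 → O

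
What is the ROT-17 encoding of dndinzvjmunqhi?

d(3): 3+17=20 → u
n(13): 13+17=30≡4 → e
d(3): 3+17=20 → u
i(8): 8+17=25 → z
n(13): 13+17=30≡4 → e
z(25): 25+17=42≡16 → q
v(21): 21+17=38≡12 → m
j(9): 9+17=26≡0 → a
m(12): 12+17=29≡3 → d
u(20): 20+17=37≡11 → l
n(13): 13+17=30≡4 → e
q(16): 16+17=33≡7 → h
h(7): 7+17=24 → y
i(8): 8+17=25 → z

ueuzeqmadlehyz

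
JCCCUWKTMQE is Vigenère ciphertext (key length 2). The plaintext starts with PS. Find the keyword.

UK

Subtract each crib letter from the matching ciphertext letter (mod 26):
J(9)−P(15)=-6≡20 → U
C(2)−S(18)=-16≡10 → K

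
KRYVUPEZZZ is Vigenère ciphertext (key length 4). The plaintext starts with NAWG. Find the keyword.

Subtract each crib letter from the matching ciphertext letter (mod 26):
K(10)−N(13)=-3≡23 → X
R(17)−A(0)=17 → R
Y(24)−W(22)=2 → C
V(21)−G(6)=15 → P

XRCP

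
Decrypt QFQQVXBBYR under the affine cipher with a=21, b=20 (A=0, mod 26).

GDGGFPJJUL

The inverse of 21 mod 26 is 5, since 21·5=105≡1. Apply D(y)=5·(y−20) mod 26:
Q(16): 5·(16−20)=-20≡6 → G
F(5): 5·(5−20)=-75≡3 → D
Q(16): 5·(16−20)=-20≡6 → G
Q(16): 5·(16−20)=-20≡6 → G
V(21): 5·(21−20)=5 → F
X(23): 5·(23−20)=15 → P
B(1): 5·(1−20)=-95≡9 → J
B(1): 5·(1−20)=-95≡9 → J
Y(24): 5·(24−20)=20 → U
R(17): 5·(17−20)=-15≡11 → L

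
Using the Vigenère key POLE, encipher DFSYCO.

STDCRC

Repeat the key across the message: POLEPO
D(3)+P(15): 18 → S
F(5)+O(14): 19 → T
S(18)+L(11): 29≡3 → D
Y(24)+E(4): 28≡2 → C
C(2)+P(15): 17 → R
O(14)+O(14): 28≡2 → C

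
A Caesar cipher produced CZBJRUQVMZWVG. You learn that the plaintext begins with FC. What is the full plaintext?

FCEMUXTYPCZYJ

From the crib: C(2)−F(5)=-3≡23, so the shift is 23.
Subtract 23 from each ciphertext letter:
C(2): 2−23=-21≡5 → F
Z(25): 25−23=2 → C
B(1): 1−23=-22≡4 → E
J(9): 9−23=-14≡12 → M
R(17): 17−23=-6≡20 → U
U(20): 20−23=-3≡23 → X
Q(16): 16−23=-7≡19 → T
V(21): 21−23=-2≡24 → Y
M(12): 12−23=-11≡15 → P
Z(25): 25−23=2 → C
W(22): 22−23=-1≡25 → Z
V(21): 21−23=-2≡24 → Y
G(6): 6−23=-17≡9 → J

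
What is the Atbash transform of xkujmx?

x(23) → c(2)
k(10) → p(15)
u(20) → f(5)
j(9) → q(16)
m(12) → n(13)
x(23) → c(2)

cpfqnc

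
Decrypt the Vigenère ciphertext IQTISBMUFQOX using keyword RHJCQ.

RJKGCKFLDAXQ

Repeat the key across the ciphertext: RHJCQRHJCQRH
I(8)−R(17): -9≡17 → R
Q(16)−H(7): 9 → J
T(19)−J(9): 10 → K
I(8)−C(2): 6 → G
S(18)−Q(16): 2 → C
B(1)−R(17): -16≡10 → K
M(12)−H(7): 5 → F
U(20)−J(9): 11 → L
F(5)−C(2): 3 → D
Q(16)−Q(16): 0 → A
O(14)−R(17): -3≡23 → X
X(23)−H(7): 16 → Q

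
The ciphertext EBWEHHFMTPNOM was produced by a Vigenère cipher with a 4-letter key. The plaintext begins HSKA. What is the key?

Subtract each crib letter from the matching ciphertext letter (mod 26):
E(4)−H(7)=-3≡23 → X
B(1)−S(18)=-17≡9 → J
W(22)−K(10)=12 → M
E(4)−A(0)=4 → E

XJME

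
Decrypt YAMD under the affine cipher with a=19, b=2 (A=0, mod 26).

The inverse of 19 mod 26 is 11, since 19·11=209≡1. Apply D(y)=11·(y−2) mod 26:
Y(24): 11·(24−2)=242≡8 → I
A(0): 11·(0−2)=-22≡4 → E
M(12): 11·(12−2)=110≡6 → G
D(3): 11·(3−2)=11 → L

IEGL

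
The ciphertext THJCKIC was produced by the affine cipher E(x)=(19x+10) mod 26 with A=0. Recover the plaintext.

The inverse of 19 mod 26 is 11, since 19·11=209≡1. Apply D(y)=11·(y−10) mod 26:
T(19): 11·(19−10)=99≡21 → V
H(7): 11·(7−10)=-33≡19 → T
J(9): 11·(9−10)=-11≡15 → P
C(2): 11·(2−10)=-88≡16 → Q
K(10): 11·(10−10)=0 → A
I(8): 11·(8−10)=-22≡4 → E
C(2): 11·(2−10)=-88≡16 → Q

VTPQAEQ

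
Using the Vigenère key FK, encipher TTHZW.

YDMJB

Repeat the key across the message: FKFKF
T(19)+F(5): 24 → Y
T(19)+K(10): 29≡3 → D
H(7)+F(5): 12 → M
Z(25)+K(10): 35≡9 → J
W(22)+F(5): 27≡1 → B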